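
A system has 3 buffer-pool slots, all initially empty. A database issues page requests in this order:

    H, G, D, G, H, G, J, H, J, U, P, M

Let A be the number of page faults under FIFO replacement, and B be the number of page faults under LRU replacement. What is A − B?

Under FIFO: F F F . . . F F . F F F → 8 faults.
Under LRU: F F F . . . F . . F F F → 7 faults.
A − B = 8 − 7 = 1.

1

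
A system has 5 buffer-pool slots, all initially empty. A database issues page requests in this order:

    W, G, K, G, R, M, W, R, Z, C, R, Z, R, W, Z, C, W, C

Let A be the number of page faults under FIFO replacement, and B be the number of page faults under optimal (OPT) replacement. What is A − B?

Under FIFO: F F F . F F . . F F . . . F . . . . → 8 faults.
Under OPT: F F F . F F . . F F . . . . . . . . → 7 faults.
A − B = 8 − 7 = 1.

1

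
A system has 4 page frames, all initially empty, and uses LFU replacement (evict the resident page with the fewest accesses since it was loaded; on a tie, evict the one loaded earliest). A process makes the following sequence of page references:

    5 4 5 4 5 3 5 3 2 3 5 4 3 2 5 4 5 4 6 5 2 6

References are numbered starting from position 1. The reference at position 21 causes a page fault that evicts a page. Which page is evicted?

pos 1: 5: miss, frames [5]
pos 2: 4: miss, frames [5, 4]
pos 3: 5: hit
pos 4: 4: hit
pos 5: 5: hit
pos 6: 3: miss, frames [5, 4, 3]
pos 7: 5: hit
pos 8: 3: hit
pos 9: 2: miss, frames [5, 4, 3, 2]
pos 10: 3: hit
pos 11: 5: hit
pos 12: 4: hit
pos 13: 3: hit
pos 14: 2: hit
pos 15: 5: hit
pos 16: 4: hit
pos 17: 5: hit
pos 18: 4: hit
pos 19: 6: miss, evict 2, frames [5, 4, 3, 6]
pos 20: 5: hit
pos 21: 2: miss, evict 6, frames [5, 4, 3, 2]
At position 21, page 6 is evicted.

6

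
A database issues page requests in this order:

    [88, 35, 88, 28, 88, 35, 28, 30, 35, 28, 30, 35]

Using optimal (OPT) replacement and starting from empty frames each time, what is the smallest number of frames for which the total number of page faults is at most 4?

f=1: 12 faults
f=2: 7 faults
f=3: 4 faults
f=4: 4 faults
Smallest f with faults ≤ 4 is 3.

3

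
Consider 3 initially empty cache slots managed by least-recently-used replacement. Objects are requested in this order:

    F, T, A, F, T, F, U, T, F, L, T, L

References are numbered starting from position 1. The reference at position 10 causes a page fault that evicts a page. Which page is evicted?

pos 1: F -> miss, frames [F]
pos 2: T -> miss, frames [F, T]
pos 3: A -> miss, frames [F, T, A]
pos 4: F -> hit
pos 5: T -> hit
pos 6: F -> hit
pos 7: U -> miss, evict A, frames [T, F, U]
pos 8: T -> hit
pos 9: F -> hit
pos 10: L -> miss, evict U, frames [T, F, L]
At position 10, page U is evicted.

U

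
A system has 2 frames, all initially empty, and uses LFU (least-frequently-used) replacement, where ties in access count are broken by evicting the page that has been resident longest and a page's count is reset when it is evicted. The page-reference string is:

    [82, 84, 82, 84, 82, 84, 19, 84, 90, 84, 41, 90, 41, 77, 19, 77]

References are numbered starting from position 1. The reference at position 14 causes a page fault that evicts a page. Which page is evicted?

41

pos 1: 82: miss, frames {82}
pos 2: 84: miss, frames {82,84}
pos 3: 82: hit
pos 4: 84: hit
pos 5: 82: hit
pos 6: 84: hit
pos 7: 19: miss, evict 82, frames {84,19}
pos 8: 84: hit
pos 9: 90: miss, evict 19, frames {84,90}
pos 10: 84: hit
pos 11: 41: miss, evict 90, frames {84,41}
pos 12: 90: miss, evict 41, frames {84,90}
pos 13: 41: miss, evict 90, frames {84,41}
pos 14: 77: miss, evict 41, frames {84,77}
At position 14, page 41 is evicted.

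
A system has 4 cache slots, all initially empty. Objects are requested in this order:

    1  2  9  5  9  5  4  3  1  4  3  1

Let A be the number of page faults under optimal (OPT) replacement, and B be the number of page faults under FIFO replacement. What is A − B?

-1

Under OPT: F F F F . . F F . . . . → 6 faults.
Under FIFO: F F F F . . F F F . . . → 7 faults.
A − B = 6 − 7 = -1.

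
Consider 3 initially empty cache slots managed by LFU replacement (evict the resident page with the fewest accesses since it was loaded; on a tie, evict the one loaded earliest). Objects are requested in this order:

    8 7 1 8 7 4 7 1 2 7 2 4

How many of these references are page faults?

8: fault, frames {8}
7: fault, frames {8,7}
1: fault, frames {8,7,1}
8: hit
7: hit
4: fault, evict 1, frames {8,7,4}
7: hit
1: fault, evict 4, frames {8,7,1}
2: fault, evict 1, frames {8,7,2}
7: hit
2: hit
4: fault, evict 8, frames {7,2,4}
Page faults: 7.

7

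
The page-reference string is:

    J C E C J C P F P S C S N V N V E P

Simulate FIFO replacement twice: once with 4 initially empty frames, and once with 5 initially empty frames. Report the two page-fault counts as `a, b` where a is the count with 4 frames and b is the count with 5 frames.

4 frames: F F F . . . F F . F F . F F . . F F → 11 faults.
5 frames: F F F . . . F F . F . . F F . . F F → 10 faults.
10 < 11: adding a frame reduced faults, as is typical.

11, 10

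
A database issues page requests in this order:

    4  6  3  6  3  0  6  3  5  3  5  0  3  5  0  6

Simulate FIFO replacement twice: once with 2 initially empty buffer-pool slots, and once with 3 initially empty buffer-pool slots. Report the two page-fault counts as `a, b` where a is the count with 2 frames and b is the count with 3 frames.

12, 6

2 frames: F F F . . F F F F . . F F F F F → 12 faults.
3 frames: F F F . . F . . F . . . . . . F → 6 faults.
6 < 12: adding a frame reduced faults, as is typical.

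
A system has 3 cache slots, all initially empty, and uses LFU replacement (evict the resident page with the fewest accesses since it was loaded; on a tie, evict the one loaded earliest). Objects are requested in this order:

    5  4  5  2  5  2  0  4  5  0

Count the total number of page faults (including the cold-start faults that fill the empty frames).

6

5 -> fault, frames [5]
4 -> fault, frames [5, 4]
5 -> hit
2 -> fault, frames [5, 4, 2]
5 -> hit
2 -> hit
0 -> fault, evict 4, frames [5, 2, 0]
4 -> fault, evict 0, frames [5, 2, 4]
5 -> hit
0 -> fault, evict 4, frames [5, 2, 0]
Page faults: 6.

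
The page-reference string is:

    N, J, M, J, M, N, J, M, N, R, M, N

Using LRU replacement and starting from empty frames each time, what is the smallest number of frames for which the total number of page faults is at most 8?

f=1: 12 faults
f=2: 10 faults
f=3: 4 faults
f=4: 4 faults
Smallest f with faults ≤ 8 is 3.

3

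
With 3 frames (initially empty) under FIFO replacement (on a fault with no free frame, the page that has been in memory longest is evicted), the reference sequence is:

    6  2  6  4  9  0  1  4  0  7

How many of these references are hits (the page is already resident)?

6 → miss, frames [6]
2 → miss, frames [6, 2]
6 → hit
4 → miss, frames [6, 2, 4]
9 → miss, evict 6, frames [2, 4, 9]
0 → miss, evict 2, frames [4, 9, 0]
1 → miss, evict 4, frames [9, 0, 1]
4 → miss, evict 9, frames [0, 1, 4]
0 → hit
7 → miss, evict 0, frames [1, 4, 7]
Hits: 2.

2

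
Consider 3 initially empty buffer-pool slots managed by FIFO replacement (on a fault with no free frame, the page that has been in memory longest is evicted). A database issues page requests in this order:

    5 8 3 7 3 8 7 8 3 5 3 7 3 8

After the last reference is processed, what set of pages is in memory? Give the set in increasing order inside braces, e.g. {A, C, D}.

5 → miss, frames [5]
8 → miss, frames [5, 8]
3 → miss, frames [5, 8, 3]
7 → miss, evict 5, frames [8, 3, 7]
3 → hit
8 → hit
7 → hit
8 → hit
3 → hit
5 → miss, evict 8, frames [3, 7, 5]
3 → hit
7 → hit
3 → hit
8 → miss, evict 3, frames [7, 5, 8]

{5, 7, 8}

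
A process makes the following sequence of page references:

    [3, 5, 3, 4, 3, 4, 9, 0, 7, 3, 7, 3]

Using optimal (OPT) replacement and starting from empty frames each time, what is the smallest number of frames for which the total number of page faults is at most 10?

2

f=1: 12 faults
f=2: 6 faults
f=3: 6 faults
f=4: 6 faults
f=5: 6 faults
f=6: 6 faults
Smallest f with faults ≤ 10 is 2.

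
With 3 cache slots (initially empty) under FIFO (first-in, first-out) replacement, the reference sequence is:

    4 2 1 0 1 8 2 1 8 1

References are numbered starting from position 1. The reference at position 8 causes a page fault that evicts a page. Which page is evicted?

pos 1: 4: miss, frames (4)
pos 2: 2: miss, frames (4 2)
pos 3: 1: miss, frames (4 2 1)
pos 4: 0: miss, evict 4, frames (2 1 0)
pos 5: 1: hit
pos 6: 8: miss, evict 2, frames (1 0 8)
pos 7: 2: miss, evict 1, frames (0 8 2)
pos 8: 1: miss, evict 0, frames (8 2 1)
At position 8, page 0 is evicted.

0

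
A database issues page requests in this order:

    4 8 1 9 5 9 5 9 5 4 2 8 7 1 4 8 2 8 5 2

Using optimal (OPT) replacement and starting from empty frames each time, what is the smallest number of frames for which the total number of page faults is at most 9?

f=1: 20 faults
f=2: 13 faults
f=3: 11 faults
f=4: 9 faults
f=5: 8 faults
f=6: 7 faults
f=7: 7 faults
Smallest f with faults ≤ 9 is 4.

4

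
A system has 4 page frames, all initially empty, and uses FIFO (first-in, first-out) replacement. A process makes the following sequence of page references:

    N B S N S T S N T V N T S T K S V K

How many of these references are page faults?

8

N: miss, frames [N]
B: miss, frames [N, B]
S: miss, frames [N, B, S]
N: hit
S: hit
T: miss, frames [N, B, S, T]
S: hit
N: hit
T: hit
V: miss, evict N, frames [B, S, T, V]
N: miss, evict B, frames [S, T, V, N]
T: hit
S: hit
T: hit
K: miss, evict S, frames [T, V, N, K]
S: miss, evict T, frames [V, N, K, S]
V: hit
K: hit
Page faults: 8.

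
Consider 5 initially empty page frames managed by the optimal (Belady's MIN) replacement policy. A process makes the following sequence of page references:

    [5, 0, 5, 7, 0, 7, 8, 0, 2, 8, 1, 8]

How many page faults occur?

5: fault, frames {5}
0: fault, frames {5,0}
5: hit
7: fault, frames {5,0,7}
0: hit
7: hit
8: fault, frames {5,0,7,8}
0: hit
2: fault, frames {5,0,7,8,2}
8: hit
1: fault, evict 2, frames {5,0,7,8,1}
8: hit
Page faults: 6.

6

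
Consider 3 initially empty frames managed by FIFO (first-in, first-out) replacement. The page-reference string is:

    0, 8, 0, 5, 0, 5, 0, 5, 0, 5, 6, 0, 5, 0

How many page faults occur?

0 → miss, frames {0}
8 → miss, frames {0,8}
0 → hit
5 → miss, frames {0,8,5}
0 → hit
5 → hit
0 → hit
5 → hit
0 → hit
5 → hit
6 → miss, evict 0, frames {8,5,6}
0 → miss, evict 8, frames {5,6,0}
5 → hit
0 → hit
Page faults: 5.

5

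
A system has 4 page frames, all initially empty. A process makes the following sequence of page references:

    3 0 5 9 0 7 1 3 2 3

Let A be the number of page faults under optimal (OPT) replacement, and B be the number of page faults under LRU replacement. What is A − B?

Under OPT: F F F F . F F . F . → 7 faults.
Under LRU: F F F F . F F F F . → 8 faults.
A − B = 7 − 8 = -1.

-1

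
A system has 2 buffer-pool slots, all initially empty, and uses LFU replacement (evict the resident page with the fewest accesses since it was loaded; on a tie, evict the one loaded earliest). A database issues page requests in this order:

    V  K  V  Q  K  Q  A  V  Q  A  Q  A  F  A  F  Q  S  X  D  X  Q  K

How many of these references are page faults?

20

V → fault, frames (V)
K → fault, frames (V K)
V → hit
Q → fault, evict K, frames (V Q)
K → fault, evict Q, frames (V K)
Q → fault, evict K, frames (V Q)
A → fault, evict Q, frames (V A)
V → hit
Q → fault, evict A, frames (V Q)
A → fault, evict Q, frames (V A)
Q → fault, evict A, frames (V Q)
A → fault, evict Q, frames (V A)
F → fault, evict A, frames (V F)
A → fault, evict F, frames (V A)
F → fault, evict A, frames (V F)
Q → fault, evict F, frames (V Q)
S → fault, evict Q, frames (V S)
X → fault, evict S, frames (V X)
D → fault, evict X, frames (V D)
X → fault, evict D, frames (V X)
Q → fault, evict X, frames (V Q)
K → fault, evict Q, frames (V K)
Page faults: 20.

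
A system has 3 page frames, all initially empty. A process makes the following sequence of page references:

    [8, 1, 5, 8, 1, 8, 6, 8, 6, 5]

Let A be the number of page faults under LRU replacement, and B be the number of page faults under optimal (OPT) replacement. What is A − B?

Under LRU: F F F . . . F . . F → 5 faults.
Under OPT: F F F . . . F . . . → 4 faults.
A − B = 5 − 4 = 1.

1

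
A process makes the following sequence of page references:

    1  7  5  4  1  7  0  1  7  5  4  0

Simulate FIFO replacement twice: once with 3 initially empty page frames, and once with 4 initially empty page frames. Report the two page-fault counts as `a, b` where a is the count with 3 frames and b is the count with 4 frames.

3 frames: F F F F F F F . . F F . → 9 faults.
4 frames: F F F F . . F F F F F F → 10 faults.
10 > 9: adding a frame increased faults — Belady's anomaly.

9, 10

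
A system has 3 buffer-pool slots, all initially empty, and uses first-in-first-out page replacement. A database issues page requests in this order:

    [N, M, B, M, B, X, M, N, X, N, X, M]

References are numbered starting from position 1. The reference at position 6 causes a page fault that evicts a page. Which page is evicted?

N

pos 1: N -> fault, frames (N)
pos 2: M -> fault, frames (N M)
pos 3: B -> fault, frames (N M B)
pos 4: M -> hit
pos 5: B -> hit
pos 6: X -> fault, evict N, frames (M B X)
At position 6, page N is evicted.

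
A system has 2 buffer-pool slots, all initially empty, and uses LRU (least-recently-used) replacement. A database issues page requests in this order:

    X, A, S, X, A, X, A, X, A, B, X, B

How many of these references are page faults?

7

X -> miss, frames {X}
A -> miss, frames {X,A}
S -> miss, evict X, frames {A,S}
X -> miss, evict A, frames {S,X}
A -> miss, evict S, frames {X,A}
X -> hit
A -> hit
X -> hit
A -> hit
B -> miss, evict X, frames {A,B}
X -> miss, evict A, frames {B,X}
B -> hit
Page faults: 7.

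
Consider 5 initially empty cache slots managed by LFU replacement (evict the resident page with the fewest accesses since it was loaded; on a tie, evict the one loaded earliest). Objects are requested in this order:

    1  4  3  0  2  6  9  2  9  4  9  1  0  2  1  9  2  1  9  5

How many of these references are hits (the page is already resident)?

1: miss, frames {1}
4: miss, frames {1,4}
3: miss, frames {1,4,3}
0: miss, frames {1,4,3,0}
2: miss, frames {1,4,3,0,2}
6: miss, evict 1, frames {4,3,0,2,6}
9: miss, evict 4, frames {3,0,2,6,9}
2: hit
9: hit
4: miss, evict 3, frames {0,2,6,9,4}
9: hit
1: miss, evict 0, frames {2,6,9,4,1}
0: miss, evict 6, frames {2,9,4,1,0}
2: hit
1: hit
9: hit
2: hit
1: hit
9: hit
5: miss, evict 4, frames {2,9,1,0,5}
Hits: 9.

9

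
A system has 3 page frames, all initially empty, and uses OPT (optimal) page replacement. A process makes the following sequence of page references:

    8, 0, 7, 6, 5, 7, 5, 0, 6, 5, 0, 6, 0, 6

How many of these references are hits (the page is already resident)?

8

8 → fault, frames (8)
0 → fault, frames (8 0)
7 → fault, frames (8 0 7)
6 → fault, evict 8, frames (0 7 6)
5 → fault, evict 6, frames (0 7 5)
7 → hit
5 → hit
0 → hit
6 → fault, evict 7, frames (0 5 6)
5 → hit
0 → hit
6 → hit
0 → hit
6 → hit
Hits: 8.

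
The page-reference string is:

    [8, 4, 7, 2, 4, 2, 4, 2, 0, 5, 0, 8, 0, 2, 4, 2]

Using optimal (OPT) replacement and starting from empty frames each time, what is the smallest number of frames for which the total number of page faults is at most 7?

f=1: 16 faults
f=2: 9 faults
f=3: 8 faults
f=4: 7 faults
f=5: 6 faults
f=6: 6 faults
Smallest f with faults ≤ 7 is 4.

4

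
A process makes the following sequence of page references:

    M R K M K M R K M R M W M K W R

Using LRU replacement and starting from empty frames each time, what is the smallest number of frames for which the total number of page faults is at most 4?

4

f=1: 16 faults
f=2: 12 faults
f=3: 6 faults
f=4: 4 faults
Smallest f with faults ≤ 4 is 4.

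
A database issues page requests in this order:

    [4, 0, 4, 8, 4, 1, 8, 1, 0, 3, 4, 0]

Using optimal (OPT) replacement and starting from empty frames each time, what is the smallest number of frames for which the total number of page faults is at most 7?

2

f=1: 12 faults
f=2: 7 faults
f=3: 6 faults
f=4: 5 faults
f=5: 5 faults
Smallest f with faults ≤ 7 is 2.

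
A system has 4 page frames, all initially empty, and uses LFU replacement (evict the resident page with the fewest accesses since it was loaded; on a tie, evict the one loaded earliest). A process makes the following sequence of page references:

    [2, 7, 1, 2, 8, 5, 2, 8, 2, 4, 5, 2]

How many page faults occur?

6

2: fault, frames [2]
7: fault, frames [2, 7]
1: fault, frames [2, 7, 1]
2: hit
8: fault, frames [2, 7, 1, 8]
5: fault, evict 7, frames [2, 1, 8, 5]
2: hit
8: hit
2: hit
4: fault, evict 1, frames [2, 8, 5, 4]
5: hit
2: hit
Page faults: 6.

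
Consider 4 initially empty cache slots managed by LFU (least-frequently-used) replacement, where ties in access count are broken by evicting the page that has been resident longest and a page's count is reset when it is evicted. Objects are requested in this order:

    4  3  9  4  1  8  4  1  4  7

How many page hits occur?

4

4 -> fault, frames {4}
3 -> fault, frames {4,3}
9 -> fault, frames {4,3,9}
4 -> hit
1 -> fault, frames {4,3,9,1}
8 -> fault, evict 3, frames {4,9,1,8}
4 -> hit
1 -> hit
4 -> hit
7 -> fault, evict 9, frames {4,1,8,7}
Hits: 4.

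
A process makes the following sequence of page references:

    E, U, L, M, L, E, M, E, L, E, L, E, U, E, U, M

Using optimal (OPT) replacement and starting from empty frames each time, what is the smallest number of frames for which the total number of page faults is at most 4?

f=1: 16 faults
f=2: 8 faults
f=3: 5 faults
f=4: 4 faults
Smallest f with faults ≤ 4 is 4.

4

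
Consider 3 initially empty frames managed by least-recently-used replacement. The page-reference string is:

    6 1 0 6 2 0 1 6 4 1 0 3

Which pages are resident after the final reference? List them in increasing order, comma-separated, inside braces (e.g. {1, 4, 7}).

6 → fault, frames [6]
1 → fault, frames [6, 1]
0 → fault, frames [6, 1, 0]
6 → hit
2 → fault, evict 1, frames [0, 6, 2]
0 → hit
1 → fault, evict 6, frames [2, 0, 1]
6 → fault, evict 2, frames [0, 1, 6]
4 → fault, evict 0, frames [1, 6, 4]
1 → hit
0 → fault, evict 6, frames [4, 1, 0]
3 → fault, evict 4, frames [1, 0, 3]

{0, 1, 3}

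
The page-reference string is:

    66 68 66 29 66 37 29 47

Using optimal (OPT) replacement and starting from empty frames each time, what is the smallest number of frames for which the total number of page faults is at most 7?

f=1: 8 faults
f=2: 5 faults
f=3: 5 faults
f=4: 5 faults
f=5: 5 faults
Smallest f with faults ≤ 7 is 2.

2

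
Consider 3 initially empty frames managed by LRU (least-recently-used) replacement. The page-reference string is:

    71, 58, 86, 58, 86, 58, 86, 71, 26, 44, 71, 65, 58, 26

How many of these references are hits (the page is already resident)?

6

71 -> miss, frames {71}
58 -> miss, frames {71,58}
86 -> miss, frames {71,58,86}
58 -> hit
86 -> hit
58 -> hit
86 -> hit
71 -> hit
26 -> miss, evict 58, frames {86,71,26}
44 -> miss, evict 86, frames {71,26,44}
71 -> hit
65 -> miss, evict 26, frames {44,71,65}
58 -> miss, evict 44, frames {71,65,58}
26 -> miss, evict 71, frames {65,58,26}
Hits: 6.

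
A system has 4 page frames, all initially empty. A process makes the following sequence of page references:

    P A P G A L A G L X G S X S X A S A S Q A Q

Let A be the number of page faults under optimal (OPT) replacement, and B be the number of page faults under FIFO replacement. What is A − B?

-1

Under OPT: F F . F . F . . . F . F . . . . . . . F . . → 7 faults.
Under FIFO: F F . F . F . . . F . F . . . F . . . F . . → 8 faults.
A − B = 7 − 8 = -1.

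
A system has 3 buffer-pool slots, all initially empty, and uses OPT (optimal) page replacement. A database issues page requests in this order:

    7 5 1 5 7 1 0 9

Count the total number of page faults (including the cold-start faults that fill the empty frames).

5

7 -> fault, frames [7]
5 -> fault, frames [7, 5]
1 -> fault, frames [7, 5, 1]
5 -> hit
7 -> hit
1 -> hit
0 -> fault, evict 1, frames [7, 5, 0]
9 -> fault, evict 0, frames [7, 5, 9]
Page faults: 5.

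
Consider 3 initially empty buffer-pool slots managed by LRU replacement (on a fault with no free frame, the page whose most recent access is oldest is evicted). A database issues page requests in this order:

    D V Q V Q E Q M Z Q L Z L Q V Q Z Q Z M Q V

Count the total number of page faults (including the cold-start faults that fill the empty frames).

11

D → fault, frames {D}
V → fault, frames {D,V}
Q → fault, frames {D,V,Q}
V → hit
Q → hit
E → fault, evict D, frames {V,Q,E}
Q → hit
M → fault, evict V, frames {E,Q,M}
Z → fault, evict E, frames {Q,M,Z}
Q → hit
L → fault, evict M, frames {Z,Q,L}
Z → hit
L → hit
Q → hit
V → fault, evict Z, frames {L,Q,V}
Q → hit
Z → fault, evict L, frames {V,Q,Z}
Q → hit
Z → hit
M → fault, evict V, frames {Q,Z,M}
Q → hit
V → fault, evict Z, frames {M,Q,V}
Page faults: 11.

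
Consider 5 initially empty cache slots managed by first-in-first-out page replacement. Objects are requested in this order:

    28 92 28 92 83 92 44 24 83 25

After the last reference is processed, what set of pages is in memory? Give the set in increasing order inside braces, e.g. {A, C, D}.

28 → miss, frames (28)
92 → miss, frames (28 92)
28 → hit
92 → hit
83 → miss, frames (28 92 83)
92 → hit
44 → miss, frames (28 92 83 44)
24 → miss, frames (28 92 83 44 24)
83 → hit
25 → miss, evict 28, frames (92 83 44 24 25)

{24, 25, 44, 83, 92}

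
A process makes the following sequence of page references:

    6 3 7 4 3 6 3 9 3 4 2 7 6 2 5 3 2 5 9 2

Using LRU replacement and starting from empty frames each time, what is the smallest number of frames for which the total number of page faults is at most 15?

f=1: 20 faults
f=2: 18 faults
f=3: 13 faults
f=4: 11 faults
f=5: 11 faults
f=6: 8 faults
f=7: 7 faults
Smallest f with faults ≤ 15 is 3.

3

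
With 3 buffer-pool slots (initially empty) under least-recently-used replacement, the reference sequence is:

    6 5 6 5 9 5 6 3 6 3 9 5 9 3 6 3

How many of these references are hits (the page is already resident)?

6 → fault, frames (6)
5 → fault, frames (6 5)
6 → hit
5 → hit
9 → fault, frames (6 5 9)
5 → hit
6 → hit
3 → fault, evict 9, frames (5 6 3)
6 → hit
3 → hit
9 → fault, evict 5, frames (6 3 9)
5 → fault, evict 6, frames (3 9 5)
9 → hit
3 → hit
6 → fault, evict 5, frames (9 3 6)
3 → hit
Hits: 9.

9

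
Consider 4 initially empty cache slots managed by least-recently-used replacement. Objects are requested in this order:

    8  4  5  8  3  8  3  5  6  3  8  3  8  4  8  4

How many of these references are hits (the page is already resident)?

8 -> fault, frames [8]
4 -> fault, frames [8, 4]
5 -> fault, frames [8, 4, 5]
8 -> hit
3 -> fault, frames [4, 5, 8, 3]
8 -> hit
3 -> hit
5 -> hit
6 -> fault, evict 4, frames [8, 3, 5, 6]
3 -> hit
8 -> hit
3 -> hit
8 -> hit
4 -> fault, evict 5, frames [6, 3, 8, 4]
8 -> hit
4 -> hit
Hits: 10.

10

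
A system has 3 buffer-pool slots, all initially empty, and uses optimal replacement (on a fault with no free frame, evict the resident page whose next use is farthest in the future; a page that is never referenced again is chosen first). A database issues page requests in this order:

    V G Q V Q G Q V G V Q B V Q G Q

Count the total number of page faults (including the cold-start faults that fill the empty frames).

5

V -> fault, frames {V}
G -> fault, frames {V,G}
Q -> fault, frames {V,G,Q}
V -> hit
Q -> hit
G -> hit
Q -> hit
V -> hit
G -> hit
V -> hit
Q -> hit
B -> fault, evict G, frames {V,Q,B}
V -> hit
Q -> hit
G -> fault, evict B, frames {V,Q,G}
Q -> hit
Page faults: 5.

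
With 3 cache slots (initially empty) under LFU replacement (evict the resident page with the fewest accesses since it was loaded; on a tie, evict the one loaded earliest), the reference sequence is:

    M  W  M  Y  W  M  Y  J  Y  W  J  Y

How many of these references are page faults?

6

M: fault, frames (M)
W: fault, frames (M W)
M: hit
Y: fault, frames (M W Y)
W: hit
M: hit
Y: hit
J: fault, evict W, frames (M Y J)
Y: hit
W: fault, evict J, frames (M Y W)
J: fault, evict W, frames (M Y J)
Y: hit
Page faults: 6.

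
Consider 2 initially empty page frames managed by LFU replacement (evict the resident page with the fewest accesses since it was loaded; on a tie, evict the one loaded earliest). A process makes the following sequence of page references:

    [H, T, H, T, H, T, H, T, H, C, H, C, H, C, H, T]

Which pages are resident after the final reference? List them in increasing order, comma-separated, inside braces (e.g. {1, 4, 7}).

{H, T}

H -> miss, frames (H)
T -> miss, frames (H T)
H -> hit
T -> hit
H -> hit
T -> hit
H -> hit
T -> hit
H -> hit
C -> miss, evict T, frames (H C)
H -> hit
C -> hit
H -> hit
C -> hit
H -> hit
T -> miss, evict C, frames (H T)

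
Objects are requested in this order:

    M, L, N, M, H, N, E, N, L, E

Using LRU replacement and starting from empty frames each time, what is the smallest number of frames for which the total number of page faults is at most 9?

f=1: 10 faults
f=2: 9 faults
f=3: 6 faults
f=4: 6 faults
f=5: 5 faults
Smallest f with faults ≤ 9 is 2.

2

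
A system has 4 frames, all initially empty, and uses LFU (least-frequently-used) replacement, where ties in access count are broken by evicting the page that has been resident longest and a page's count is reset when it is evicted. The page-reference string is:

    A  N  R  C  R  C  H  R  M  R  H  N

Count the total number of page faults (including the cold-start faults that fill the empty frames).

A → miss, frames [A]
N → miss, frames [A, N]
R → miss, frames [A, N, R]
C → miss, frames [A, N, R, C]
R → hit
C → hit
H → miss, evict A, frames [N, R, C, H]
R → hit
M → miss, evict N, frames [R, C, H, M]
R → hit
H → hit
N → miss, evict M, frames [R, C, H, N]
Page faults: 7.

7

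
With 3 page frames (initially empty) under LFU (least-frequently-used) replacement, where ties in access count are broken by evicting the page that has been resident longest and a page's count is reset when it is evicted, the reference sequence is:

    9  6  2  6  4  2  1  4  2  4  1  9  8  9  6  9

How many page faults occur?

9: miss, frames {9}
6: miss, frames {9,6}
2: miss, frames {9,6,2}
6: hit
4: miss, evict 9, frames {6,2,4}
2: hit
1: miss, evict 4, frames {6,2,1}
4: miss, evict 1, frames {6,2,4}
2: hit
4: hit
1: miss, evict 6, frames {2,4,1}
9: miss, evict 1, frames {2,4,9}
8: miss, evict 9, frames {2,4,8}
9: miss, evict 8, frames {2,4,9}
6: miss, evict 9, frames {2,4,6}
9: miss, evict 6, frames {2,4,9}
Page faults: 12.

12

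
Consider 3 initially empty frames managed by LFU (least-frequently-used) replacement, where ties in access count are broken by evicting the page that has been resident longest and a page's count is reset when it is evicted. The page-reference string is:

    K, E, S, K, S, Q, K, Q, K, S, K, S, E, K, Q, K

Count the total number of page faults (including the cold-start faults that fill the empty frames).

K -> fault, frames [K]
E -> fault, frames [K, E]
S -> fault, frames [K, E, S]
K -> hit
S -> hit
Q -> fault, evict E, frames [K, S, Q]
K -> hit
Q -> hit
K -> hit
S -> hit
K -> hit
S -> hit
E -> fault, evict Q, frames [K, S, E]
K -> hit
Q -> fault, evict E, frames [K, S, Q]
K -> hit
Page faults: 6.

6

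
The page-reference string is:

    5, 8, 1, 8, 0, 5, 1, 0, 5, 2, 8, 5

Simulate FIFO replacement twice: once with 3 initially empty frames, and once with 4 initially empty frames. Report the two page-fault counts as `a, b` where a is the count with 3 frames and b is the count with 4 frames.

3 frames: F F F . F F . . . F F . → 7 faults.
4 frames: F F F . F . . . . F . F → 6 faults.
6 < 7: adding a frame reduced faults, as is typical.

7, 6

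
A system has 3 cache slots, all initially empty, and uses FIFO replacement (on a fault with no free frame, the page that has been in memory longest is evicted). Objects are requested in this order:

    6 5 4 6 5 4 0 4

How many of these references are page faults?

4

6: fault, frames [6]
5: fault, frames [6, 5]
4: fault, frames [6, 5, 4]
6: hit
5: hit
4: hit
0: fault, evict 6, frames [5, 4, 0]
4: hit
Page faults: 4.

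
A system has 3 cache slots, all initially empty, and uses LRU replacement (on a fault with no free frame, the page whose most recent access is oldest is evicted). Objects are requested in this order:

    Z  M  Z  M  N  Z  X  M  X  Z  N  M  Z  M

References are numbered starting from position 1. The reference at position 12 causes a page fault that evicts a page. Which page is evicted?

pos 1: Z: fault, frames [Z]
pos 2: M: fault, frames [Z, M]
pos 3: Z: hit
pos 4: M: hit
pos 5: N: fault, frames [Z, M, N]
pos 6: Z: hit
pos 7: X: fault, evict M, frames [N, Z, X]
pos 8: M: fault, evict N, frames [Z, X, M]
pos 9: X: hit
pos 10: Z: hit
pos 11: N: fault, evict M, frames [X, Z, N]
pos 12: M: fault, evict X, frames [Z, N, M]
At position 12, page X is evicted.

X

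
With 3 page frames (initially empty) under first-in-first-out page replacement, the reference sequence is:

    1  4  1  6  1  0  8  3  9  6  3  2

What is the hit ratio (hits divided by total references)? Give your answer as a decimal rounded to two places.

0.25

1: miss, frames (1)
4: miss, frames (1 4)
1: hit
6: miss, frames (1 4 6)
1: hit
0: miss, evict 1, frames (4 6 0)
8: miss, evict 4, frames (6 0 8)
3: miss, evict 6, frames (0 8 3)
9: miss, evict 0, frames (8 3 9)
6: miss, evict 8, frames (3 9 6)
3: hit
2: miss, evict 3, frames (9 6 2)
Hits: 3 of 12 references → 3/12 = 0.2500.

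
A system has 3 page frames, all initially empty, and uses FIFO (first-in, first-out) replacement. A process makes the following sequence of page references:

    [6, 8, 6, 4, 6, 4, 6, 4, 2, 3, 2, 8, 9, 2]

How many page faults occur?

8

6 -> miss, frames [6]
8 -> miss, frames [6, 8]
6 -> hit
4 -> miss, frames [6, 8, 4]
6 -> hit
4 -> hit
6 -> hit
4 -> hit
2 -> miss, evict 6, frames [8, 4, 2]
3 -> miss, evict 8, frames [4, 2, 3]
2 -> hit
8 -> miss, evict 4, frames [2, 3, 8]
9 -> miss, evict 2, frames [3, 8, 9]
2 -> miss, evict 3, frames [8, 9, 2]
Page faults: 8.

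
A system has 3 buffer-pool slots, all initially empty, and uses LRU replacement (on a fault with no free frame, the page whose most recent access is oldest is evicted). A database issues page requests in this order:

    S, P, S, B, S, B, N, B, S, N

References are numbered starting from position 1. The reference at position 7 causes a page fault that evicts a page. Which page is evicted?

pos 1: S: fault, frames {S}
pos 2: P: fault, frames {S,P}
pos 3: S: hit
pos 4: B: fault, frames {P,S,B}
pos 5: S: hit
pos 6: B: hit
pos 7: N: fault, evict P, frames {S,B,N}
At position 7, page P is evicted.

P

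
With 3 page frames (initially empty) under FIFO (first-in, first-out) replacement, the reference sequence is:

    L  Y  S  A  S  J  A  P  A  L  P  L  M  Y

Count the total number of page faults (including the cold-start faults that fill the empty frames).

L → miss, frames {L}
Y → miss, frames {L,Y}
S → miss, frames {L,Y,S}
A → miss, evict L, frames {Y,S,A}
S → hit
J → miss, evict Y, frames {S,A,J}
A → hit
P → miss, evict S, frames {A,J,P}
A → hit
L → miss, evict A, frames {J,P,L}
P → hit
L → hit
M → miss, evict J, frames {P,L,M}
Y → miss, evict P, frames {L,M,Y}
Page faults: 9.

9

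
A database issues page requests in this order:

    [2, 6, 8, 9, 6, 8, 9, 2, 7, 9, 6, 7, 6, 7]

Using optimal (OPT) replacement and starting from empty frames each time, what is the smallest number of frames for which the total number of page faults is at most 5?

f=1: 14 faults
f=2: 8 faults
f=3: 6 faults
f=4: 5 faults
f=5: 5 faults
Smallest f with faults ≤ 5 is 4.

4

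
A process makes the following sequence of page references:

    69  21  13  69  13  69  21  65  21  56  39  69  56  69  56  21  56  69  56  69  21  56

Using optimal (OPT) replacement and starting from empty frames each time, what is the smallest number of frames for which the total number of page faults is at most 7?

3

f=1: 22 faults
f=2: 11 faults
f=3: 7 faults
f=4: 6 faults
f=5: 6 faults
f=6: 6 faults
Smallest f with faults ≤ 7 is 3.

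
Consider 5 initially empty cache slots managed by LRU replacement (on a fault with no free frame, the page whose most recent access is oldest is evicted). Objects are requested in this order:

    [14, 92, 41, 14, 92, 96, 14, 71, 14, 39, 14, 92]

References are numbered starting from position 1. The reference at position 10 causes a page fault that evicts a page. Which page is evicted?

pos 1: 14 → miss, frames [14]
pos 2: 92 → miss, frames [14, 92]
pos 3: 41 → miss, frames [14, 92, 41]
pos 4: 14 → hit
pos 5: 92 → hit
pos 6: 96 → miss, frames [41, 14, 92, 96]
pos 7: 14 → hit
pos 8: 71 → miss, frames [41, 92, 96, 14, 71]
pos 9: 14 → hit
pos 10: 39 → miss, evict 41, frames [92, 96, 71, 14, 39]
At position 10, page 41 is evicted.

41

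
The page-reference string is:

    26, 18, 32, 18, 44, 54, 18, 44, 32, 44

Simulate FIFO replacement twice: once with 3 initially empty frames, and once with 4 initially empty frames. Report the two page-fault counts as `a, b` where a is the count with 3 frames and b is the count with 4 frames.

3 frames: F F F . F F F . F F → 8 faults.
4 frames: F F F . F F . . . . → 5 faults.
5 < 8: adding a frame reduced faults, as is typical.

8, 5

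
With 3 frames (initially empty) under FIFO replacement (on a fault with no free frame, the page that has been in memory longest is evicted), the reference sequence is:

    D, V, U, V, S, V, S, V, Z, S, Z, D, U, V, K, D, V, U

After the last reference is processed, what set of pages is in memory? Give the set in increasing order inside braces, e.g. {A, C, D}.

{D, K, U}

D → fault, frames [D]
V → fault, frames [D, V]
U → fault, frames [D, V, U]
V → hit
S → fault, evict D, frames [V, U, S]
V → hit
S → hit
V → hit
Z → fault, evict V, frames [U, S, Z]
S → hit
Z → hit
D → fault, evict U, frames [S, Z, D]
U → fault, evict S, frames [Z, D, U]
V → fault, evict Z, frames [D, U, V]
K → fault, evict D, frames [U, V, K]
D → fault, evict U, frames [V, K, D]
V → hit
U → fault, evict V, frames [K, D, U]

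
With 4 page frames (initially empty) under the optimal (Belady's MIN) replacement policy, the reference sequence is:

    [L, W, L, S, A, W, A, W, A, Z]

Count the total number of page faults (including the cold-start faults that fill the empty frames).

L: miss, frames (L)
W: miss, frames (L W)
L: hit
S: miss, frames (L W S)
A: miss, frames (L W S A)
W: hit
A: hit
W: hit
A: hit
Z: miss, evict A, frames (L W S Z)
Page faults: 5.

5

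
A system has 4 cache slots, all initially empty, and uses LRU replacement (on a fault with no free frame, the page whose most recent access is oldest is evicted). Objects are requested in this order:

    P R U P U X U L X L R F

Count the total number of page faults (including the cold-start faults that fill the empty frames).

7

P -> fault, frames [P]
R -> fault, frames [P, R]
U -> fault, frames [P, R, U]
P -> hit
U -> hit
X -> fault, frames [R, P, U, X]
U -> hit
L -> fault, evict R, frames [P, X, U, L]
X -> hit
L -> hit
R -> fault, evict P, frames [U, X, L, R]
F -> fault, evict U, frames [X, L, R, F]
Page faults: 7.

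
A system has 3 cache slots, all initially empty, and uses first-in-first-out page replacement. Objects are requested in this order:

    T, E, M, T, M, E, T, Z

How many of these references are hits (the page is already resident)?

4

T -> miss, frames [T]
E -> miss, frames [T, E]
M -> miss, frames [T, E, M]
T -> hit
M -> hit
E -> hit
T -> hit
Z -> miss, evict T, frames [E, M, Z]
Hits: 4.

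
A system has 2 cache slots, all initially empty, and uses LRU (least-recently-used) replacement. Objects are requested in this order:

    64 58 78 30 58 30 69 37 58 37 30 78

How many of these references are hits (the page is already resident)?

64 → fault, frames (64)
58 → fault, frames (64 58)
78 → fault, evict 64, frames (58 78)
30 → fault, evict 58, frames (78 30)
58 → fault, evict 78, frames (30 58)
30 → hit
69 → fault, evict 58, frames (30 69)
37 → fault, evict 30, frames (69 37)
58 → fault, evict 69, frames (37 58)
37 → hit
30 → fault, evict 58, frames (37 30)
78 → fault, evict 37, frames (30 78)
Hits: 2.

2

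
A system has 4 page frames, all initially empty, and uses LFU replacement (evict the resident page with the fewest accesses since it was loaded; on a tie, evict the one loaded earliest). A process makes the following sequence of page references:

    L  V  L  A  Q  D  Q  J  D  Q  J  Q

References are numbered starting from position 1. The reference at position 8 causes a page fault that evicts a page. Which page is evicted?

pos 1: L -> miss, frames [L]
pos 2: V -> miss, frames [L, V]
pos 3: L -> hit
pos 4: A -> miss, frames [L, V, A]
pos 5: Q -> miss, frames [L, V, A, Q]
pos 6: D -> miss, evict V, frames [L, A, Q, D]
pos 7: Q -> hit
pos 8: J -> miss, evict A, frames [L, Q, D, J]
At position 8, page A is evicted.

A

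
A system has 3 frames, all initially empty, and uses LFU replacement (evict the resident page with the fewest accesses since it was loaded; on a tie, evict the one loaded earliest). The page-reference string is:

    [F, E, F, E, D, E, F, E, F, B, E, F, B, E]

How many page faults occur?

F -> miss, frames (F)
E -> miss, frames (F E)
F -> hit
E -> hit
D -> miss, frames (F E D)
E -> hit
F -> hit
E -> hit
F -> hit
B -> miss, evict D, frames (F E B)
E -> hit
F -> hit
B -> hit
E -> hit
Page faults: 4.

4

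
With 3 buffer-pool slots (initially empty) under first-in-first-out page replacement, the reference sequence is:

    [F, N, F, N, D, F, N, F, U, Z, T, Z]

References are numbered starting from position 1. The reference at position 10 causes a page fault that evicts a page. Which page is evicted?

N

pos 1: F → fault, frames [F]
pos 2: N → fault, frames [F, N]
pos 3: F → hit
pos 4: N → hit
pos 5: D → fault, frames [F, N, D]
pos 6: F → hit
pos 7: N → hit
pos 8: F → hit
pos 9: U → fault, evict F, frames [N, D, U]
pos 10: Z → fault, evict N, frames [D, U, Z]
At position 10, page N is evicted.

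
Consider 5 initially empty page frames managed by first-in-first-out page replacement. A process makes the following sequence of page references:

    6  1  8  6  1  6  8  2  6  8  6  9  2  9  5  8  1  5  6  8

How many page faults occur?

6 -> fault, frames [6]
1 -> fault, frames [6, 1]
8 -> fault, frames [6, 1, 8]
6 -> hit
1 -> hit
6 -> hit
8 -> hit
2 -> fault, frames [6, 1, 8, 2]
6 -> hit
8 -> hit
6 -> hit
9 -> fault, frames [6, 1, 8, 2, 9]
2 -> hit
9 -> hit
5 -> fault, evict 6, frames [1, 8, 2, 9, 5]
8 -> hit
1 -> hit
5 -> hit
6 -> fault, evict 1, frames [8, 2, 9, 5, 6]
8 -> hit
Page faults: 7.

7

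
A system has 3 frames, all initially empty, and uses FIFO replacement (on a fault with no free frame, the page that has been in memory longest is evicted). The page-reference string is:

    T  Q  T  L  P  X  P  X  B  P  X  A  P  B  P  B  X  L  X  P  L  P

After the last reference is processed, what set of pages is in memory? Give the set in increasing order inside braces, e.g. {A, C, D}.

T -> fault, frames {T}
Q -> fault, frames {T,Q}
T -> hit
L -> fault, frames {T,Q,L}
P -> fault, evict T, frames {Q,L,P}
X -> fault, evict Q, frames {L,P,X}
P -> hit
X -> hit
B -> fault, evict L, frames {P,X,B}
P -> hit
X -> hit
A -> fault, evict P, frames {X,B,A}
P -> fault, evict X, frames {B,A,P}
B -> hit
P -> hit
B -> hit
X -> fault, evict B, frames {A,P,X}
L -> fault, evict A, frames {P,X,L}
X -> hit
P -> hit
L -> hit
P -> hit

{L, P, X}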